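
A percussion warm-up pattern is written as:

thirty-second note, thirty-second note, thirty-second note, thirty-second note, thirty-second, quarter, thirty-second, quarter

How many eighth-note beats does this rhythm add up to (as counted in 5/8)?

5.5

One eighth-note beat = 4 thirty-second notes.
Working in thirty-second notes: thirty-second note = 1; thirty-second note = 1; thirty-second note = 1; thirty-second note = 1; thirty-second = 1; quarter = 8; thirty-second = 1; quarter = 8.
Total: 1 + 1 + 1 + 1 + 1 + 8 + 1 + 8 = 22.
22 ÷ 4 = 5.5 beats.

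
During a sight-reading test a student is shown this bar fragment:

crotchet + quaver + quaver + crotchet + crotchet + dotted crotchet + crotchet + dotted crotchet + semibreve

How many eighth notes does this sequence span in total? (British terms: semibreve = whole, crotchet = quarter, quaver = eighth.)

24

Working in eighth notes: crotchet = 2; quaver = 1; quaver = 1; crotchet = 2; crotchet = 2; dotted crotchet = 3; crotchet = 2; dotted crotchet = 3; semibreve = 8.
Sum: 2 + 1 + 1 + 2 + 2 + 3 + 2 + 3 + 8 = 24 eighth notes.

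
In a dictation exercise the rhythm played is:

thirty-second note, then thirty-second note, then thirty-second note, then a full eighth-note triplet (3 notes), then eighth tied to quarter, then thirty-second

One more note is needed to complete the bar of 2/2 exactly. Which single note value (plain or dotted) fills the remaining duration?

The bar of 2/2 = 32 thirty-second notes.
Convert each value to thirty-second notes: thirty-second note = 1; thirty-second note = 1; thirty-second note = 1; a full eighth-note triplet (3 notes) (three triplet eighths span one quarter) = 8; eighth tied to quarter (eighth + quarter) = 12; thirty-second = 1.
Altogether 1 + 1 + 1 + 8 + 12 + 1 = 24.
Remaining: 32 − 24 = 8 thirty-second notes, which is a quarter note.

quarter note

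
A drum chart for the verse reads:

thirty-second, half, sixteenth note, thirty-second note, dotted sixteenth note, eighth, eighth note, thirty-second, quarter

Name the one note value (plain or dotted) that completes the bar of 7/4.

half note

The bar of 7/4 = 56 thirty-second notes.
Convert each value to thirty-second notes: thirty-second = 1; half = 16; sixteenth note = 2; thirty-second note = 1; dotted sixteenth note = 3; eighth = 4; eighth note = 4; thirty-second = 1; quarter = 8.
Altogether 1 + 16 + 2 + 1 + 3 + 4 + 4 + 1 + 8 = 40.
Remaining: 56 − 40 = 16 thirty-second notes, which is a half note.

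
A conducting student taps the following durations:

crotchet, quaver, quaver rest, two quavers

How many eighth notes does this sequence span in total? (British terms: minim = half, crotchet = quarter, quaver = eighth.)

Convert each value to eighth notes: crotchet = 2; quaver = 1; quaver rest = 1; quaver = 1; quaver = 1.
Adding: 2 + 1 + 1 + 1 + 1 = 6 eighth notes.

6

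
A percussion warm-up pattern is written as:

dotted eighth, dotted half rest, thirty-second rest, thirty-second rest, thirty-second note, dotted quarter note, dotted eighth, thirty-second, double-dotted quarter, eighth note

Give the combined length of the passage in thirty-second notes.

70

Each duration in thirty-second notes: dotted eighth = 6; dotted half rest = 24; thirty-second rest = 1; thirty-second rest = 1; thirty-second note = 1; dotted quarter note = 12; dotted eighth = 6; thirty-second = 1; double-dotted quarter = 14; eighth note = 4.
Sum: 6 + 24 + 1 + 1 + 1 + 12 + 6 + 1 + 14 + 4 = 70 thirty-second notes.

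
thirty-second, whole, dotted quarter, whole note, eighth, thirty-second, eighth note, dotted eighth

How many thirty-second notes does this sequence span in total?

In thirty-second notes: thirty-second = 1; whole = 32; dotted quarter = 12; whole note = 32; eighth = 4; thirty-second = 1; eighth note = 4; dotted eighth = 6.
Adding: 1 + 32 + 12 + 32 + 4 + 1 + 4 + 6 = 92 thirty-second notes.

92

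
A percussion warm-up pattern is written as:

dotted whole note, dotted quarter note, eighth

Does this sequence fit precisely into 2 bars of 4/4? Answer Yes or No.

One bar of 4/4 = 8 eighth notes, so 2 bars = 16.
In eighth notes: dotted whole note = 12; dotted quarter note = 3; eighth = 1.
Adding: 12 + 3 + 1 = 16.
16 equals 16, so the answer is Yes.

Yes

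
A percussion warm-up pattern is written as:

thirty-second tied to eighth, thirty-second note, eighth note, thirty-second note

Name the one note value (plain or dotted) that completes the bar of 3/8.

The bar of 3/8 = 12 thirty-second notes.
Convert each value to thirty-second notes: thirty-second tied to eighth (thirty-second + eighth) = 5; thirty-second note = 1; eighth note = 4; thirty-second note = 1.
Sum: 5 + 1 + 4 + 1 = 11.
Remaining: 12 − 11 = 1 thirty-second note, which is a thirty-second note.

thirty-second note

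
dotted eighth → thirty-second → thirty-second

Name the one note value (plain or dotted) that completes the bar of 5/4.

The bar of 5/4 = 40 thirty-second notes.
In thirty-second notes: dotted eighth = 6; thirty-second = 1; thirty-second = 1.
Adding: 6 + 1 + 1 = 8.
Remaining: 40 − 8 = 32 thirty-second notes, which is a whole note.

whole note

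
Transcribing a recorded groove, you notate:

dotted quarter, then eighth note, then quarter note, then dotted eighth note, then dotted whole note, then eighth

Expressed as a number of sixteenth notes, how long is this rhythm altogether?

41

Each duration in sixteenth notes: dotted quarter = 6; eighth note = 2; quarter note = 4; dotted eighth note = 3; dotted whole note = 24; eighth = 2.
Sum: 6 + 2 + 4 + 3 + 24 + 2 = 41 sixteenth notes.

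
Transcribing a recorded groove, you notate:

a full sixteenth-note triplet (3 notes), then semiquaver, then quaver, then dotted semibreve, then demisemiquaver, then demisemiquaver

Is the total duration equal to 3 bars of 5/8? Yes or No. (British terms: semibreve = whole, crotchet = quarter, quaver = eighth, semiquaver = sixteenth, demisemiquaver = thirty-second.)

Yes

One bar of 5/8 = 20 thirty-second notes, so 3 bars = 60.
In thirty-second notes: a full sixteenth-note triplet (3 notes) (three triplet sixteenths span one eighth) = 4; semiquaver = 2; quaver = 4; dotted semibreve = 48; demisemiquaver = 1; demisemiquaver = 1.
Altogether 4 + 2 + 4 + 48 + 1 + 1 = 60.
60 equals 60, so the answer is Yes.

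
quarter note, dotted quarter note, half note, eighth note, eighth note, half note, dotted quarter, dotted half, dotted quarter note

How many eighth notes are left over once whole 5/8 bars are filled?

One bar of 5/8 = 5 eighth notes.
Express everything in eighth notes: quarter note = 2; dotted quarter note = 3; half note = 4; eighth note = 1; eighth note = 1; half note = 4; dotted quarter = 3; dotted half = 6; dotted quarter note = 3.
Sum: 2 + 3 + 4 + 1 + 1 + 4 + 3 + 6 + 3 = 27.
27 ÷ 5 = 5 complete bars with 2 eighth notes remaining.

2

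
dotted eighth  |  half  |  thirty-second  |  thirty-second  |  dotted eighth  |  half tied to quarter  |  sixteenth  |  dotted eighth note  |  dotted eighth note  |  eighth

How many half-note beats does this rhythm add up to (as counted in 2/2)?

One half-note beat = 16 thirty-second notes.
Convert each value to thirty-second notes: dotted eighth = 6; half = 16; thirty-second = 1; thirty-second = 1; dotted eighth = 6; half tied to quarter (half + quarter) = 24; sixteenth = 2; dotted eighth note = 6; dotted eighth note = 6; eighth = 4.
Altogether 6 + 16 + 1 + 1 + 6 + 24 + 2 + 6 + 6 + 4 = 72.
72 ÷ 16 = 4.5 beats.

4.5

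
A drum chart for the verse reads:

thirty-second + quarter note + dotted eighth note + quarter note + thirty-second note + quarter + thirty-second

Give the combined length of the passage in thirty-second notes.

Working in thirty-second notes: thirty-second = 1; quarter note = 8; dotted eighth note = 6; quarter note = 8; thirty-second note = 1; quarter = 8; thirty-second = 1.
Total: 1 + 8 + 6 + 8 + 1 + 8 + 1 = 33 thirty-second notes.

33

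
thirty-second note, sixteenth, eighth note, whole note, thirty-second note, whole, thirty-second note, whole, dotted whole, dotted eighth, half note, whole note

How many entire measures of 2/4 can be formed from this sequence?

12

One bar of 2/4 = 16 thirty-second notes.
Convert each value to thirty-second notes: thirty-second note = 1; sixteenth = 2; eighth note = 4; whole note = 32; thirty-second note = 1; whole = 32; thirty-second note = 1; whole = 32; dotted whole = 48; dotted eighth = 6; half note = 16; whole note = 32.
Sum: 1 + 2 + 4 + 32 + 1 + 32 + 1 + 32 + 48 + 6 + 16 + 32 = 207.
207 ÷ 16 = 12 complete bars with 15 left over.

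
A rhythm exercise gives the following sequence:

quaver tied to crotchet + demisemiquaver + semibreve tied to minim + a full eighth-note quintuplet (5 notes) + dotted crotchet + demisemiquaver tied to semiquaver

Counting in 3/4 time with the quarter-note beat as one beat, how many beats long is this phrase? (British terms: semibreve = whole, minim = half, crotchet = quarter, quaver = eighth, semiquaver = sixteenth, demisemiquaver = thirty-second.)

11.5

One quarter-note beat = 8 thirty-second notes.
Convert each value to thirty-second notes: quaver tied to crotchet (quaver + crotchet) = 12; demisemiquaver = 1; semibreve tied to minim (semibreve + minim) = 48; a full eighth-note quintuplet (5 notes) (five quintuplet eighths span one half) = 16; dotted crotchet = 12; demisemiquaver tied to semiquaver (demisemiquaver + semiquaver) = 3.
Sum: 12 + 1 + 48 + 16 + 12 + 3 = 92.
92 ÷ 8 = 11.5 beats.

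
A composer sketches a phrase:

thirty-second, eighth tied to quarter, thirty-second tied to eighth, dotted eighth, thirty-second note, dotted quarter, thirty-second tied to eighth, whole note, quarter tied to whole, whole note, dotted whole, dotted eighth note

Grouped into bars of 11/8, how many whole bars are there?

One bar of 11/8 = 44 thirty-second notes.
Working in thirty-second notes: thirty-second = 1; eighth tied to quarter (eighth + quarter) = 12; thirty-second tied to eighth (thirty-second + eighth) = 5; dotted eighth = 6; thirty-second note = 1; dotted quarter = 12; thirty-second tied to eighth (thirty-second + eighth) = 5; whole note = 32; quarter tied to whole (quarter + whole) = 40; whole note = 32; dotted whole = 48; dotted eighth note = 6.
Altogether 1 + 12 + 5 + 6 + 1 + 12 + 5 + 32 + 40 + 32 + 48 + 6 = 200.
200 ÷ 44 = 4 complete bars with 24 left over.

4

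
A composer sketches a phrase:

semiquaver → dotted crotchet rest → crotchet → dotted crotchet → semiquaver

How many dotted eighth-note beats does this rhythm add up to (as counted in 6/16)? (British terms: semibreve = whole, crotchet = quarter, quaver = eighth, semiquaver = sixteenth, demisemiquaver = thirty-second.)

6

One dotted eighth-note beat = 3 sixteenth notes.
In sixteenth notes: semiquaver = 1; dotted crotchet rest = 6; crotchet = 4; dotted crotchet = 6; semiquaver = 1.
Adding: 1 + 6 + 4 + 6 + 1 = 18.
18 ÷ 3 = 6 beats.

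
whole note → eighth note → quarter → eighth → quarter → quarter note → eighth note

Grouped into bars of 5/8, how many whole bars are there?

3

One bar of 5/8 = 5 eighth notes.
Working in eighth notes: whole note = 8; eighth note = 1; quarter = 2; eighth = 1; quarter = 2; quarter note = 2; eighth note = 1.
Sum: 8 + 1 + 2 + 1 + 2 + 2 + 1 = 17.
17 ÷ 5 = 3 complete bars with 2 left over.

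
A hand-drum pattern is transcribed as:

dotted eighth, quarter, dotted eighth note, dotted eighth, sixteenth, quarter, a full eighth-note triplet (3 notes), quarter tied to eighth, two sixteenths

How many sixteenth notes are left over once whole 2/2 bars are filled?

14

One bar of 2/2 = 16 sixteenth notes.
Working in sixteenth notes: dotted eighth = 3; quarter = 4; dotted eighth note = 3; dotted eighth = 3; sixteenth = 1; quarter = 4; a full eighth-note triplet (3 notes) (three triplet eighths span one quarter) = 4; quarter tied to eighth (quarter + eighth) = 6; sixteenth = 1; sixteenth = 1.
Altogether 3 + 4 + 3 + 3 + 1 + 4 + 4 + 6 + 1 + 1 = 30.
30 ÷ 16 = 1 complete bar with 14 sixteenth notes remaining.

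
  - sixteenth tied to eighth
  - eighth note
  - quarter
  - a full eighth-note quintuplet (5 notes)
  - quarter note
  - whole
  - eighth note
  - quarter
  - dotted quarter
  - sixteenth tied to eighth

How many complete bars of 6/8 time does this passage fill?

One bar of 6/8 = 12 sixteenth notes.
Working in sixteenth notes: sixteenth tied to eighth (sixteenth + eighth) = 3; eighth note = 2; quarter = 4; a full eighth-note quintuplet (5 notes) (five quintuplet eighths span one half) = 8; quarter note = 4; whole = 16; eighth note = 2; quarter = 4; dotted quarter = 6; sixteenth tied to eighth (sixteenth + eighth) = 3.
Total: 3 + 2 + 4 + 8 + 4 + 16 + 2 + 4 + 6 + 3 = 52.
52 ÷ 12 = 4 complete bars with 4 left over.

4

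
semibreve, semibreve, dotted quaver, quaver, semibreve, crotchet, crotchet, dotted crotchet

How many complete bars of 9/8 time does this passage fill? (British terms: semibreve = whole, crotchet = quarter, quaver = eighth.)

One bar of 9/8 = 18 sixteenth notes.
Each duration in sixteenth notes: semibreve = 16; semibreve = 16; dotted quaver = 3; quaver = 2; semibreve = 16; crotchet = 4; crotchet = 4; dotted crotchet = 6.
Sum: 16 + 16 + 3 + 2 + 16 + 4 + 4 + 6 = 67.
67 ÷ 18 = 3 complete bars with 13 left over.

3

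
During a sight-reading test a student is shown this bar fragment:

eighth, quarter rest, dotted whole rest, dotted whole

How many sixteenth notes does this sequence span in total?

54

Each duration in sixteenth notes: eighth = 2; quarter rest = 4; dotted whole rest = 24; dotted whole = 24.
Sum: 2 + 4 + 24 + 24 = 54 sixteenth notes.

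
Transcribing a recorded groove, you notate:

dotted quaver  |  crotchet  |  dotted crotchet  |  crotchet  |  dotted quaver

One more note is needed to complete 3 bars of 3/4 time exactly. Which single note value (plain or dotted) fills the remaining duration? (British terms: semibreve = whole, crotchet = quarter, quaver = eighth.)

3 bars of 3/4 = 36 sixteenth notes.
Working in sixteenth notes: dotted quaver = 3; crotchet = 4; dotted crotchet = 6; crotchet = 4; dotted quaver = 3.
Total: 3 + 4 + 6 + 4 + 3 = 20.
Remaining: 36 − 20 = 16 sixteenth notes, which is a whole note.

whole note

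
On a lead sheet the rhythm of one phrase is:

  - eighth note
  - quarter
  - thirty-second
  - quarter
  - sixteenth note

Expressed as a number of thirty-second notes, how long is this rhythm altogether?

23

Convert each value to thirty-second notes: eighth note = 4; quarter = 8; thirty-second = 1; quarter = 8; sixteenth note = 2.
Total: 4 + 8 + 1 + 8 + 2 = 23 thirty-second notes.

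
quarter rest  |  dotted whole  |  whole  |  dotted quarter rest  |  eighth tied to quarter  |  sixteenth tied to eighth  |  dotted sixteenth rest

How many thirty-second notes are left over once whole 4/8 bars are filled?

One bar of 4/8 = 16 thirty-second notes.
Working in thirty-second notes: quarter rest = 8; dotted whole = 48; whole = 32; dotted quarter rest = 12; eighth tied to quarter (eighth + quarter) = 12; sixteenth tied to eighth (sixteenth + eighth) = 6; dotted sixteenth rest = 3.
Adding: 8 + 48 + 32 + 12 + 12 + 6 + 3 = 121.
121 ÷ 16 = 7 complete bars with 9 thirty-second notes remaining.

9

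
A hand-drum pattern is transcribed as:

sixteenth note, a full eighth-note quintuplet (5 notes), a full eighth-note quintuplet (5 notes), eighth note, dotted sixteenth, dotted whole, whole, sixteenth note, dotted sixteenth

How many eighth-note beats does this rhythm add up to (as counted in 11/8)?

31.5

One eighth-note beat = 4 thirty-second notes.
Convert each value to thirty-second notes: sixteenth note = 2; a full eighth-note quintuplet (5 notes) (five quintuplet eighths span one half) = 16; a full eighth-note quintuplet (5 notes) (five quintuplet eighths span one half) = 16; eighth note = 4; dotted sixteenth = 3; dotted whole = 48; whole = 32; sixteenth note = 2; dotted sixteenth = 3.
Total: 2 + 16 + 16 + 4 + 3 + 48 + 32 + 2 + 3 = 126.
126 ÷ 4 = 31.5 beats.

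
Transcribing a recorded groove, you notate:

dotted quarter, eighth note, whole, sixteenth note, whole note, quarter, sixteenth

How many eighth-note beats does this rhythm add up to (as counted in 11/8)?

23

One eighth-note beat = 2 sixteenth notes.
Each duration in sixteenth notes: dotted quarter = 6; eighth note = 2; whole = 16; sixteenth note = 1; whole note = 16; quarter = 4; sixteenth = 1.
Altogether 6 + 2 + 16 + 1 + 16 + 4 + 1 = 46.
46 ÷ 2 = 23 beats.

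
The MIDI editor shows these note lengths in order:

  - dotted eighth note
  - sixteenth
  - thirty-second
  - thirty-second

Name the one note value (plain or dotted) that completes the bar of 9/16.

quarter note

The bar of 9/16 = 18 thirty-second notes.
In thirty-second notes: dotted eighth note = 6; sixteenth = 2; thirty-second = 1; thirty-second = 1.
Adding: 6 + 2 + 1 + 1 = 10.
Remaining: 18 − 10 = 8 thirty-second notes, which is a quarter note.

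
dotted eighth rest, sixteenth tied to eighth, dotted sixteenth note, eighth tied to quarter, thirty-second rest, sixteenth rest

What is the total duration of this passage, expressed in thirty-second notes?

Express everything in thirty-second notes: dotted eighth rest = 6; sixteenth tied to eighth (sixteenth + eighth) = 6; dotted sixteenth note = 3; eighth tied to quarter (eighth + quarter) = 12; thirty-second rest = 1; sixteenth rest = 2.
Altogether 6 + 6 + 3 + 12 + 1 + 2 = 30 thirty-second notes.

30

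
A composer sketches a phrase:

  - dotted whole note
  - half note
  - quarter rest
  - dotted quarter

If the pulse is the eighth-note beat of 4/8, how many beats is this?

21

One eighth-note beat = 2 sixteenth notes.
Working in sixteenth notes: dotted whole note = 24; half note = 8; quarter rest = 4; dotted quarter = 6.
Sum: 24 + 8 + 4 + 6 = 42.
42 ÷ 2 = 21 beats.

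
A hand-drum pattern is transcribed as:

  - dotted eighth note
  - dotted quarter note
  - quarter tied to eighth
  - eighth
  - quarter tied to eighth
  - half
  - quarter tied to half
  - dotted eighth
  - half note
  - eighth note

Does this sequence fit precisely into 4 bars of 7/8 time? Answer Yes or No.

One bar of 7/8 = 14 sixteenth notes, so 4 bars = 56.
Working in sixteenth notes: dotted eighth note = 3; dotted quarter note = 6; quarter tied to eighth (quarter + eighth) = 6; eighth = 2; quarter tied to eighth (quarter + eighth) = 6; half = 8; quarter tied to half (quarter + half) = 12; dotted eighth = 3; half note = 8; eighth note = 2.
Sum: 3 + 6 + 6 + 2 + 6 + 8 + 12 + 3 + 8 + 2 = 56.
56 equals 56, so the answer is Yes.

Yes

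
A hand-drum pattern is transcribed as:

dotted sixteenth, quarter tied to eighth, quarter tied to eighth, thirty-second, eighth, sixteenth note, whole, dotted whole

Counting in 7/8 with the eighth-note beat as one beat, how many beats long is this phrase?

One eighth-note beat = 4 thirty-second notes.
Working in thirty-second notes: dotted sixteenth = 3; quarter tied to eighth (quarter + eighth) = 12; quarter tied to eighth (quarter + eighth) = 12; thirty-second = 1; eighth = 4; sixteenth note = 2; whole = 32; dotted whole = 48.
Sum: 3 + 12 + 12 + 1 + 4 + 2 + 32 + 48 = 114.
114 ÷ 4 = 28.5 beats.

28.5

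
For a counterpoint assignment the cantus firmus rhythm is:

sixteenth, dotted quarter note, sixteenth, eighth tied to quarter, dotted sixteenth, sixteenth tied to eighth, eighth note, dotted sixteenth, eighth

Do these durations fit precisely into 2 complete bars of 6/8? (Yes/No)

One bar of 6/8 = 24 thirty-second notes, so 2 bars = 48.
In thirty-second notes: sixteenth = 2; dotted quarter note = 12; sixteenth = 2; eighth tied to quarter (eighth + quarter) = 12; dotted sixteenth = 3; sixteenth tied to eighth (sixteenth + eighth) = 6; eighth note = 4; dotted sixteenth = 3; eighth = 4.
Total: 2 + 12 + 2 + 12 + 3 + 6 + 4 + 3 + 4 = 48.
48 equals 48, so the answer is Yes.

Yes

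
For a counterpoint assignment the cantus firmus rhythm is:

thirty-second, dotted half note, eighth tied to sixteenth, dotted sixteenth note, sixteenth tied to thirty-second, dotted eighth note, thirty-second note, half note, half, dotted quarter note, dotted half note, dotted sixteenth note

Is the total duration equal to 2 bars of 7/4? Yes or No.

No

One bar of 7/4 = 56 thirty-second notes, so 2 bars = 112.
In thirty-second notes: thirty-second = 1; dotted half note = 24; eighth tied to sixteenth (eighth + sixteenth) = 6; dotted sixteenth note = 3; sixteenth tied to thirty-second (sixteenth + thirty-second) = 3; dotted eighth note = 6; thirty-second note = 1; half note = 16; half = 16; dotted quarter note = 12; dotted half note = 24; dotted sixteenth note = 3.
Adding: 1 + 24 + 6 + 3 + 3 + 6 + 1 + 16 + 16 + 12 + 24 + 3 = 115.
115 exceeds 112, so the answer is No.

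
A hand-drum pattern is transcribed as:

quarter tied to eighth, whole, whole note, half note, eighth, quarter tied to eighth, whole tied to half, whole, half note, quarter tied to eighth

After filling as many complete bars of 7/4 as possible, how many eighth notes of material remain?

12

One bar of 7/4 = 14 eighth notes.
Working in eighth notes: quarter tied to eighth (quarter + eighth) = 3; whole = 8; whole note = 8; half note = 4; eighth = 1; quarter tied to eighth (quarter + eighth) = 3; whole tied to half (whole + half) = 12; whole = 8; half note = 4; quarter tied to eighth (quarter + eighth) = 3.
Sum: 3 + 8 + 8 + 4 + 1 + 3 + 12 + 8 + 4 + 3 = 54.
54 ÷ 14 = 3 complete bars with 12 eighth notes remaining.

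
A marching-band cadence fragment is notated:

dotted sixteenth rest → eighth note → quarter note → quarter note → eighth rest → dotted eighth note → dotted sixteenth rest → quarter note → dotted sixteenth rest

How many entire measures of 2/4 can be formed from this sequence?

2

One bar of 2/4 = 16 thirty-second notes.
Each duration in thirty-second notes: dotted sixteenth rest = 3; eighth note = 4; quarter note = 8; quarter note = 8; eighth rest = 4; dotted eighth note = 6; dotted sixteenth rest = 3; quarter note = 8; dotted sixteenth rest = 3.
Adding: 3 + 4 + 8 + 8 + 4 + 6 + 3 + 8 + 3 = 47.
47 ÷ 16 = 2 complete bars with 15 left over.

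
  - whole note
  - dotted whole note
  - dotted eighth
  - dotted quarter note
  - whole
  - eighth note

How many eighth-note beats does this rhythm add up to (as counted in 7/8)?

33.5

One eighth-note beat = 2 sixteenth notes.
In sixteenth notes: whole note = 16; dotted whole note = 24; dotted eighth = 3; dotted quarter note = 6; whole = 16; eighth note = 2.
Sum: 16 + 24 + 3 + 6 + 16 + 2 = 67.
67 ÷ 2 = 33.5 beats.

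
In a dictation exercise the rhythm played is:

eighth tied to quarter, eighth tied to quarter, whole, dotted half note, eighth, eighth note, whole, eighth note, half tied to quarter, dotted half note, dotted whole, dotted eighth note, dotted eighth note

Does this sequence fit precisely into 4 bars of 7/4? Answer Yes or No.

One bar of 7/4 = 28 sixteenth notes, so 4 bars = 112.
Working in sixteenth notes: eighth tied to quarter (eighth + quarter) = 6; eighth tied to quarter (eighth + quarter) = 6; whole = 16; dotted half note = 12; eighth = 2; eighth note = 2; whole = 16; eighth note = 2; half tied to quarter (half + quarter) = 12; dotted half note = 12; dotted whole = 24; dotted eighth note = 3; dotted eighth note = 3.
Altogether 6 + 6 + 16 + 12 + 2 + 2 + 16 + 2 + 12 + 12 + 24 + 3 + 3 = 116.
116 exceeds 112, so the answer is No.

No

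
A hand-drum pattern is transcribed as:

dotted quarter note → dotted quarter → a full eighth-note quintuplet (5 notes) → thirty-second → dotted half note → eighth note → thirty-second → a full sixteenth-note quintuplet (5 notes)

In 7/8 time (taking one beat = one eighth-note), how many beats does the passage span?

19.5

One eighth-note beat = 4 thirty-second notes.
In thirty-second notes: dotted quarter note = 12; dotted quarter = 12; a full eighth-note quintuplet (5 notes) (five quintuplet eighths span one half) = 16; thirty-second = 1; dotted half note = 24; eighth note = 4; thirty-second = 1; a full sixteenth-note quintuplet (5 notes) (five quintuplet sixteenths span one quarter) = 8.
Altogether 12 + 12 + 16 + 1 + 24 + 4 + 1 + 8 = 78.
78 ÷ 4 = 19.5 beats.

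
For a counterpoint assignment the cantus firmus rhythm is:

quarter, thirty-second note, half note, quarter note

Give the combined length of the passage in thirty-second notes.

Express everything in thirty-second notes: quarter = 8; thirty-second note = 1; half note = 16; quarter note = 8.
Total: 8 + 1 + 16 + 8 = 33 thirty-second notes.

33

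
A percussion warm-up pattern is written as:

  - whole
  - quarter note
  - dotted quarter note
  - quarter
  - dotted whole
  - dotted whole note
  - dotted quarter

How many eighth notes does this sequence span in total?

Each duration in eighth notes: whole = 8; quarter note = 2; dotted quarter note = 3; quarter = 2; dotted whole = 12; dotted whole note = 12; dotted quarter = 3.
Total: 8 + 2 + 3 + 2 + 12 + 12 + 3 = 42 eighth notes.

42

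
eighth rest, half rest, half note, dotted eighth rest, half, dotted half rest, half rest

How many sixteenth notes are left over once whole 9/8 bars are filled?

One bar of 9/8 = 18 sixteenth notes.
In sixteenth notes: eighth rest = 2; half rest = 8; half note = 8; dotted eighth rest = 3; half = 8; dotted half rest = 12; half rest = 8.
Total: 2 + 8 + 8 + 3 + 8 + 12 + 8 = 49.
49 ÷ 18 = 2 complete bars with 13 sixteenth notes remaining.

13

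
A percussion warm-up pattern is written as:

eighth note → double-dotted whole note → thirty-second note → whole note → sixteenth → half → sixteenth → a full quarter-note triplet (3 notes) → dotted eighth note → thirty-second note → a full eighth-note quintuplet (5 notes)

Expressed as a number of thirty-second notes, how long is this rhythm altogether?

152

Convert each value to thirty-second notes: eighth note = 4; double-dotted whole note = 56; thirty-second note = 1; whole note = 32; sixteenth = 2; half = 16; sixteenth = 2; a full quarter-note triplet (3 notes) (three triplet quarters span one half) = 16; dotted eighth note = 6; thirty-second note = 1; a full eighth-note quintuplet (5 notes) (five quintuplet eighths span one half) = 16.
Total: 4 + 56 + 1 + 32 + 2 + 16 + 2 + 16 + 6 + 1 + 16 = 152 thirty-second notes.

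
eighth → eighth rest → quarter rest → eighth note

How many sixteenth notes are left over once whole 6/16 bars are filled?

4

One bar of 6/16 = 3 eighth notes.
In eighth notes: eighth = 1; eighth rest = 1; quarter rest = 2; eighth note = 1.
Adding: 1 + 1 + 2 + 1 = 5.
5 ÷ 3 = 1 complete bar with 2 eighth notes remaining = 4 sixteenth notes.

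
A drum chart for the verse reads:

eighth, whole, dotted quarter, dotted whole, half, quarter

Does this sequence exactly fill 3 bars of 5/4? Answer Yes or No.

One bar of 5/4 = 10 eighth notes, so 3 bars = 30.
Working in eighth notes: eighth = 1; whole = 8; dotted quarter = 3; dotted whole = 12; half = 4; quarter = 2.
Total: 1 + 8 + 3 + 12 + 4 + 2 = 30.
30 equals 30, so the answer is Yes.

Yes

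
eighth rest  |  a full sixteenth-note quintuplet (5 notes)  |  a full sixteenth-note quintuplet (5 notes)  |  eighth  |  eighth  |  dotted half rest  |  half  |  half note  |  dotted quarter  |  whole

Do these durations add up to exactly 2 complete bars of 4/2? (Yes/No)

Yes

One bar of 4/2 = 16 eighth notes, so 2 bars = 32.
Working in eighth notes: eighth rest = 1; a full sixteenth-note quintuplet (5 notes) (five quintuplet sixteenths span one quarter) = 2; a full sixteenth-note quintuplet (5 notes) (five quintuplet sixteenths span one quarter) = 2; eighth = 1; eighth = 1; dotted half rest = 6; half = 4; half note = 4; dotted quarter = 3; whole = 8.
Altogether 1 + 2 + 2 + 1 + 1 + 6 + 4 + 4 + 3 + 8 = 32.
32 equals 32, so the answer is Yes.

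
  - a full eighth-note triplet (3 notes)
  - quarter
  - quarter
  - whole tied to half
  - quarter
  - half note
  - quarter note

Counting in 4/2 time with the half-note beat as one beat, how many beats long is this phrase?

One half-note beat = 2 quarter notes.
In quarter notes: a full eighth-note triplet (3 notes) (three triplet eighths span one quarter) = 1; quarter = 1; quarter = 1; whole tied to half (whole + half) = 6; quarter = 1; half note = 2; quarter note = 1.
Altogether 1 + 1 + 1 + 6 + 1 + 2 + 1 = 13.
13 ÷ 2 = 6.5 beats.

6.5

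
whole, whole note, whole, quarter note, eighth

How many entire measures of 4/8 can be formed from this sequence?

6

One bar of 4/8 = 4 eighth notes.
Each duration in eighth notes: whole = 8; whole note = 8; whole = 8; quarter note = 2; eighth = 1.
Sum: 8 + 8 + 8 + 2 + 1 = 27.
27 ÷ 4 = 6 complete bars with 3 left over.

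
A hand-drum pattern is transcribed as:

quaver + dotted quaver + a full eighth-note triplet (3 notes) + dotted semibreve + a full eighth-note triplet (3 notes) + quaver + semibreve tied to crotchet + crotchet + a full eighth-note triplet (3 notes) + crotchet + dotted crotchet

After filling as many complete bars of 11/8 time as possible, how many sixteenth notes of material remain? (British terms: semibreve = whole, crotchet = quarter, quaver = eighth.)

One bar of 11/8 = 22 sixteenth notes.
Each duration in sixteenth notes: quaver = 2; dotted quaver = 3; a full eighth-note triplet (3 notes) (three triplet eighths span one quarter) = 4; dotted semibreve = 24; a full eighth-note triplet (3 notes) (three triplet eighths span one quarter) = 4; quaver = 2; semibreve tied to crotchet (semibreve + crotchet) = 20; crotchet = 4; a full eighth-note triplet (3 notes) (three triplet eighths span one quarter) = 4; crotchet = 4; dotted crotchet = 6.
Adding: 2 + 3 + 4 + 24 + 4 + 2 + 20 + 4 + 4 + 4 + 6 = 77.
77 ÷ 22 = 3 complete bars with 11 sixteenth notes remaining.

11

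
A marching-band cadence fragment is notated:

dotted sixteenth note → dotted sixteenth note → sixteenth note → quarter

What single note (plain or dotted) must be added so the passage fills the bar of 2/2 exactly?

half note

The bar of 2/2 = 32 thirty-second notes.
Convert each value to thirty-second notes: dotted sixteenth note = 3; dotted sixteenth note = 3; sixteenth note = 2; quarter = 8.
Adding: 3 + 3 + 2 + 8 = 16.
Remaining: 32 − 16 = 16 thirty-second notes, which is a half note.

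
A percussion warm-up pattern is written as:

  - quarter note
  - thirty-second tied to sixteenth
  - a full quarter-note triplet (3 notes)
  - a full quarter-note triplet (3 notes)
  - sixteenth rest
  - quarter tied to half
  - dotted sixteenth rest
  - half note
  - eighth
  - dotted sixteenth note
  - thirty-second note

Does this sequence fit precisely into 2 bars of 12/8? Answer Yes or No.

Yes

One bar of 12/8 = 48 thirty-second notes, so 2 bars = 96.
Convert each value to thirty-second notes: quarter note = 8; thirty-second tied to sixteenth (thirty-second + sixteenth) = 3; a full quarter-note triplet (3 notes) (three triplet quarters span one half) = 16; a full quarter-note triplet (3 notes) (three triplet quarters span one half) = 16; sixteenth rest = 2; quarter tied to half (quarter + half) = 24; dotted sixteenth rest = 3; half note = 16; eighth = 4; dotted sixteenth note = 3; thirty-second note = 1.
Adding: 8 + 3 + 16 + 16 + 2 + 24 + 3 + 16 + 4 + 3 + 1 = 96.
96 equals 96, so the answer is Yes.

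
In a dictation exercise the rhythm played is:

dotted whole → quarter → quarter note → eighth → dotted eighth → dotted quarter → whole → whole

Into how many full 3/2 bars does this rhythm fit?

One bar of 3/2 = 24 sixteenth notes.
Convert each value to sixteenth notes: dotted whole = 24; quarter = 4; quarter note = 4; eighth = 2; dotted eighth = 3; dotted quarter = 6; whole = 16; whole = 16.
Sum: 24 + 4 + 4 + 2 + 3 + 6 + 16 + 16 = 75.
75 ÷ 24 = 3 complete bars with 3 left over.

3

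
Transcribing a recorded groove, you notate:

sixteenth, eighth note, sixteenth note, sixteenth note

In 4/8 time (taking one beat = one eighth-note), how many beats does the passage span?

2.5

One eighth-note beat = 2 sixteenth notes.
Convert each value to sixteenth notes: sixteenth = 1; eighth note = 2; sixteenth note = 1; sixteenth note = 1.
Total: 1 + 2 + 1 + 1 = 5.
5 ÷ 2 = 2.5 beats.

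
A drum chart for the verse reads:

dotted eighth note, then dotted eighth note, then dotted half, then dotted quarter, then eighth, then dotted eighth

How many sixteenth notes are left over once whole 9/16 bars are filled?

One bar of 9/16 = 9 sixteenth notes.
Working in sixteenth notes: dotted eighth note = 3; dotted eighth note = 3; dotted half = 12; dotted quarter = 6; eighth = 2; dotted eighth = 3.
Sum: 3 + 3 + 12 + 6 + 2 + 3 = 29.
29 ÷ 9 = 3 complete bars with 2 sixteenth notes remaining.

2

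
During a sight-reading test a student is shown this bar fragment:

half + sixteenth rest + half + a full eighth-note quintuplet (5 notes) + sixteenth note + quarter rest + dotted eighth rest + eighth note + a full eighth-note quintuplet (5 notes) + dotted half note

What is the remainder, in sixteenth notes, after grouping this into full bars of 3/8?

1

One bar of 3/8 = 6 sixteenth notes.
Convert each value to sixteenth notes: half = 8; sixteenth rest = 1; half = 8; a full eighth-note quintuplet (5 notes) (five quintuplet eighths span one half) = 8; sixteenth note = 1; quarter rest = 4; dotted eighth rest = 3; eighth note = 2; a full eighth-note quintuplet (5 notes) (five quintuplet eighths span one half) = 8; dotted half note = 12.
Adding: 8 + 1 + 8 + 8 + 1 + 4 + 3 + 2 + 8 + 12 = 55.
55 ÷ 6 = 9 complete bars with 1 sixteenth note remaining.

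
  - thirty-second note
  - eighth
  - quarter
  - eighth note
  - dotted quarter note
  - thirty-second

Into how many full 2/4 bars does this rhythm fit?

1

One bar of 2/4 = 16 thirty-second notes.
Express everything in thirty-second notes: thirty-second note = 1; eighth = 4; quarter = 8; eighth note = 4; dotted quarter note = 12; thirty-second = 1.
Total: 1 + 4 + 8 + 4 + 12 + 1 = 30.
30 ÷ 16 = 1 complete bar with 14 left over.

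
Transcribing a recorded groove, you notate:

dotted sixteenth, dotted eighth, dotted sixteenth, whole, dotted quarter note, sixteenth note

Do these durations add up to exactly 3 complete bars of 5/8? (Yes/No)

One bar of 5/8 = 20 thirty-second notes, so 3 bars = 60.
Each duration in thirty-second notes: dotted sixteenth = 3; dotted eighth = 6; dotted sixteenth = 3; whole = 32; dotted quarter note = 12; sixteenth note = 2.
Adding: 3 + 6 + 3 + 32 + 12 + 2 = 58.
58 falls short of 60, so the answer is No.

No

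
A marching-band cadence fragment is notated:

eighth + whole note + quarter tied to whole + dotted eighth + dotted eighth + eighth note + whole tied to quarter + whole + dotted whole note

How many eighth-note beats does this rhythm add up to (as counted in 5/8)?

53

One eighth-note beat = 2 sixteenth notes.
Each duration in sixteenth notes: eighth = 2; whole note = 16; quarter tied to whole (quarter + whole) = 20; dotted eighth = 3; dotted eighth = 3; eighth note = 2; whole tied to quarter (whole + quarter) = 20; whole = 16; dotted whole note = 24.
Adding: 2 + 16 + 20 + 3 + 3 + 2 + 20 + 16 + 24 = 106.
106 ÷ 2 = 53 beats.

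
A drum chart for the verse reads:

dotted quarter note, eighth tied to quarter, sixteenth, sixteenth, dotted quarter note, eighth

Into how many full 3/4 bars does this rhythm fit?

One bar of 3/4 = 12 sixteenth notes.
Convert each value to sixteenth notes: dotted quarter note = 6; eighth tied to quarter (eighth + quarter) = 6; sixteenth = 1; sixteenth = 1; dotted quarter note = 6; eighth = 2.
Adding: 6 + 6 + 1 + 1 + 6 + 2 = 22.
22 ÷ 12 = 1 complete bar with 10 left over.

1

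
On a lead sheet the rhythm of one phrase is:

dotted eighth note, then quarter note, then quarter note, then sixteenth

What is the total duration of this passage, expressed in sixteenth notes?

12

Convert each value to sixteenth notes: dotted eighth note = 3; quarter note = 4; quarter note = 4; sixteenth = 1.
Total: 3 + 4 + 4 + 1 = 12 sixteenth notes.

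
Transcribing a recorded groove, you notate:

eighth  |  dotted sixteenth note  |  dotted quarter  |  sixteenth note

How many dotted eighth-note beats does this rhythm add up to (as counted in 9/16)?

3.5

One dotted eighth-note beat = 6 thirty-second notes.
Working in thirty-second notes: eighth = 4; dotted sixteenth note = 3; dotted quarter = 12; sixteenth note = 2.
Altogether 4 + 3 + 12 + 2 = 21.
21 ÷ 6 = 3.5 beats.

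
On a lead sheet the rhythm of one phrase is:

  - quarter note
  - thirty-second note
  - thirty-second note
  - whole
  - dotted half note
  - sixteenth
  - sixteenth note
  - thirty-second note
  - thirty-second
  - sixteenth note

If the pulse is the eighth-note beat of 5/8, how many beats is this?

18.5

One eighth-note beat = 4 thirty-second notes.
In thirty-second notes: quarter note = 8; thirty-second note = 1; thirty-second note = 1; whole = 32; dotted half note = 24; sixteenth = 2; sixteenth note = 2; thirty-second note = 1; thirty-second = 1; sixteenth note = 2.
Altogether 8 + 1 + 1 + 32 + 24 + 2 + 2 + 1 + 1 + 2 = 74.
74 ÷ 4 = 18.5 beats.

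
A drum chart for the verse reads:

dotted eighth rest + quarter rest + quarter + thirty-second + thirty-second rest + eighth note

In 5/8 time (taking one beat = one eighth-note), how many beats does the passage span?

7

One eighth-note beat = 4 thirty-second notes.
Each duration in thirty-second notes: dotted eighth rest = 6; quarter rest = 8; quarter = 8; thirty-second = 1; thirty-second rest = 1; eighth note = 4.
Adding: 6 + 8 + 8 + 1 + 1 + 4 = 28.
28 ÷ 4 = 7 beats.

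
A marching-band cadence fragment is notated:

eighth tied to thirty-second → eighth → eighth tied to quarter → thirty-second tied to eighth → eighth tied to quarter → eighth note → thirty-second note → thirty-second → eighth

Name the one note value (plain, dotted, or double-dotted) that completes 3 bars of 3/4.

3 bars of 3/4 = 72 thirty-second notes.
Each duration in thirty-second notes: eighth tied to thirty-second (eighth + thirty-second) = 5; eighth = 4; eighth tied to quarter (eighth + quarter) = 12; thirty-second tied to eighth (thirty-second + eighth) = 5; eighth tied to quarter (eighth + quarter) = 12; eighth note = 4; thirty-second note = 1; thirty-second = 1; eighth = 4.
Altogether 5 + 4 + 12 + 5 + 12 + 4 + 1 + 1 + 4 = 48.
Remaining: 72 − 48 = 24 thirty-second notes, which is a dotted half note.

dotted half note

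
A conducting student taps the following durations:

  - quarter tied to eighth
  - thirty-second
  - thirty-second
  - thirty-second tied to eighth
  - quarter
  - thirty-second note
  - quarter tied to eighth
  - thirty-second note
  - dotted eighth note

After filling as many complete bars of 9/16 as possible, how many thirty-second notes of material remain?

One bar of 9/16 = 18 thirty-second notes.
Convert each value to thirty-second notes: quarter tied to eighth (quarter + eighth) = 12; thirty-second = 1; thirty-second = 1; thirty-second tied to eighth (thirty-second + eighth) = 5; quarter = 8; thirty-second note = 1; quarter tied to eighth (quarter + eighth) = 12; thirty-second note = 1; dotted eighth note = 6.
Altogether 12 + 1 + 1 + 5 + 8 + 1 + 12 + 1 + 6 = 47.
47 ÷ 18 = 2 complete bars with 11 thirty-second notes remaining.

11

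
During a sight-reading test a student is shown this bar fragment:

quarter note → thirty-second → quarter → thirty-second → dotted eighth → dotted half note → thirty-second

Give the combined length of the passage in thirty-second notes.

Express everything in thirty-second notes: quarter note = 8; thirty-second = 1; quarter = 8; thirty-second = 1; dotted eighth = 6; dotted half note = 24; thirty-second = 1.
Sum: 8 + 1 + 8 + 1 + 6 + 24 + 1 = 49 thirty-second notes.

49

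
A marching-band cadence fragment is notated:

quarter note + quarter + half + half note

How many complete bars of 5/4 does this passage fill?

One bar of 5/4 = 5 quarter notes.
In quarter notes: quarter note = 1; quarter = 1; half = 2; half note = 2.
Total: 1 + 1 + 2 + 2 = 6.
6 ÷ 5 = 1 complete bar with 1 left over.

1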